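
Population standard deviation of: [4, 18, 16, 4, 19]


Mean = 61/5
  (4-61/5)²=1681/25
  (18-61/5)²=841/25
  (16-61/5)²=361/25
  (4-61/5)²=1681/25
  (19-61/5)²=1156/25
Σ(x-μ)² = 1144/5
σ² = (1144/5)/5 = 1144/25

σ = √(1144/25) ≈ 6.7646


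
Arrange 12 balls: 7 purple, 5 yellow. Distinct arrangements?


12!/(7!×5!) = 792

792


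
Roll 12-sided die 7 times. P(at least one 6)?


P(no 6)^7 = (11/12)^7 = 19487171/35831808
P(≥1) = 1 - 19487171/35831808 = 16344637/35831808

P = 16344637/35831808 ≈ 45.61%


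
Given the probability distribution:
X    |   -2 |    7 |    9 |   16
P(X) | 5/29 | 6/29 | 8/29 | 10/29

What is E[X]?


E[X] = Σ x·P(X=x)
= (-2)×(5/29) + (7)×(6/29) + (9)×(8/29) + (16)×(10/29)
= 264/29

E[X] = 264/29


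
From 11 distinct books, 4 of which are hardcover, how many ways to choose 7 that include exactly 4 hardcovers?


Choose 4 of the 4 hardcovers and 3 of the other 7 books:
C(4,4)×C(7,3) = 1×35 = 35

35


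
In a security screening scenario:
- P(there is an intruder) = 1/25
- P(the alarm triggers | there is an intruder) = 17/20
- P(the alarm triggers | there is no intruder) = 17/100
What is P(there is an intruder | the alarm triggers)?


Using Bayes' theorem:
P(A|B) = P(B|A)·P(A) / P(B)

P(the alarm triggers) = 17/20 × 1/25 + 17/100 × 24/25
= 17/500 + 102/625 = 493/2500

P(there is an intruder|the alarm triggers) = (17/500) / (493/2500) = 5/29

P(there is an intruder|the alarm triggers) = 5/29 ≈ 17.24%


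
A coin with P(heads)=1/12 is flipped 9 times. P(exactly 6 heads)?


Binomial: P(X=6) = C(9,6)×p^6×(1-p)^3
= 84 × 1/2985984 × 1331/1728 = 9317/429981696

P(X=6) = 9317/429981696 ≈ 0.00%


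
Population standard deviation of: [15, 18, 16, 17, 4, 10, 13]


Mean = 93/7
  (15-93/7)²=144/49
  (18-93/7)²=1089/49
  (16-93/7)²=361/49
  (17-93/7)²=676/49
  (4-93/7)²=4225/49
  (10-93/7)²=529/49
  (13-93/7)²=4/49
Σ(x-μ)² = 1004/7
σ² = (1004/7)/7 = 1004/49

σ = √(1004/49) ≈ 4.5266


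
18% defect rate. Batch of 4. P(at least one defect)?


P(all good) = (41/50)^4 = 2825761/6250000
P(≥1 defect) = 3424239/6250000

P = 3424239/6250000 ≈ 54.79%


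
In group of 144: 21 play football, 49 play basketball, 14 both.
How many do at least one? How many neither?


|A∪B| = 21+49-14 = 56
Neither = 144-56 = 88

At least one: 56; Neither: 88


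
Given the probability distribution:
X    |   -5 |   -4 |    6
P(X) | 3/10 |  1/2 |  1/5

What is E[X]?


E[X] = Σ x·P(X=x)
= (-5)×(3/10) + (-4)×(1/2) + (6)×(1/5)
= -23/10

E[X] = -23/10


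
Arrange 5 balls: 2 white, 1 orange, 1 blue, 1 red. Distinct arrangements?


5!/(2!×1!×1!×1!) = 60

60


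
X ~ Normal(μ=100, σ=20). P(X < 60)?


z = (60-100)/20 = -2.0
P(Z < -2.0) = 0.0228

P(X < 60) ≈ 0.0228


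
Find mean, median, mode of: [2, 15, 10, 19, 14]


Sorted: [2, 10, 14, 15, 19]
Mean = 60/5 = 12
Median = 14
Freq: {2: 1, 15: 1, 10: 1, 19: 1, 14: 1}
Mode: No mode

Mean=12, Median=14, Mode=No mode


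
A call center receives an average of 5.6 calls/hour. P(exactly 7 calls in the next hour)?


Poisson(λ=5.6): P(X=7) = e^(-λ)×λ^k/k!
= e^(-5.6) × 5.6^7 / 7!
≈ 0.003697863716 × 172709.484954 / 5040 ≈ 0.126717

P(X=7) ≈ 0.126717 ≈ 12.67%


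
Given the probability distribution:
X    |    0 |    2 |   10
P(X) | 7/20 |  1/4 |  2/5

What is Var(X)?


E[X] = 9/2
E[X²] = 41
Var(X) = E[X²] - (E[X])² = 41 - 81/4 = 83/4

Var(X) = 83/4 ≈ 20.7500


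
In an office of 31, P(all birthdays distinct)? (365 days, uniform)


P(all different) = Π(365-i)/365 for i=0..30
= (365/365)×(364/365)×...×(335/365)
= 0.269545

P ≈ 0.2695 ≈ 26.95%


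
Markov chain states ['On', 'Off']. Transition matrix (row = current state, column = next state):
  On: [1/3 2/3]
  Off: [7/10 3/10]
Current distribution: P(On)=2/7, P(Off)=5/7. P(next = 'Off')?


P(next=Off) = Σᵢ P(now=i)×P(i→Off)
= 2/7×2/3 + 5/7×3/10
= 4/21 + 3/14 = 17/42

P = 17/42 ≈ 0.4048


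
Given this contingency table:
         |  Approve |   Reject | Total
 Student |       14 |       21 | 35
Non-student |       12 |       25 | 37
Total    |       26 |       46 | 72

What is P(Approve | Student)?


P(Approve | Student) = 14/(14+21) = 14/35 = 2/5

P(Approve|Student) = 2/5 ≈ 40.00%


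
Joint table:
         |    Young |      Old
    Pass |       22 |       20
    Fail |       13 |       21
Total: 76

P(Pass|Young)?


P(Pass|Young) = 22/(22+13) = 22/35

P = 22/35 ≈ 62.86%


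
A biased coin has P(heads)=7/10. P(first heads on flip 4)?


Geometric: P(X=4) = (1-p)^(k-1)×p = (3/10)^3×7/10 = 189/10000

P(X=4) = 189/10000 ≈ 1.89%


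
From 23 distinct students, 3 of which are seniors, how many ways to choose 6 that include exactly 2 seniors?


Choose 2 of the 3 seniors and 4 of the other 20 students:
C(3,2)×C(20,4) = 3×4845 = 14535

14535


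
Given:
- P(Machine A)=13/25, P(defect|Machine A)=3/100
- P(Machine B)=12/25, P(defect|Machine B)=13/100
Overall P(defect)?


P(B) = Σ P(B|Aᵢ)×P(Aᵢ)
  3/100×13/25 = 39/2500
  13/100×12/25 = 39/625
Sum = 39/500

P(defect) = 39/500 ≈ 7.80%


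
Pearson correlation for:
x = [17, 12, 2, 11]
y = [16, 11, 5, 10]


n=4, Σx=42, Σy=42, Σxy=524, Σx²=558, Σy²=502
r = (4×524 - 42×42)/√((4×558 - 42²)(4×502 - 42²))
= 332/√(468×244) = 332/√114192 ≈ 332/337.9231 ≈ 0.9825

r ≈ 0.9825


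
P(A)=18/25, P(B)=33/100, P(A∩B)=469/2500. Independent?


P(A)×P(B) = 297/1250
P(A∩B) = 469/2500
Not equal → NOT independent

No, not independent


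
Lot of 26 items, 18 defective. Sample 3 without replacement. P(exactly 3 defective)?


Hypergeometric: C(18,3)×C(8,0)/C(26,3)
= 816×1/2600 = 102/325

P(X=3) = 102/325 ≈ 31.38%


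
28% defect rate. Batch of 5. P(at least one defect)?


P(all good) = (18/25)^5 = 1889568/9765625
P(≥1 defect) = 7876057/9765625

P = 7876057/9765625 ≈ 80.65%


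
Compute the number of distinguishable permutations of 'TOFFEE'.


Letters: 6, freq: {'T': 1, 'O': 1, 'F': 2, 'E': 2}
6!/(1!×1!×2!×2!) = 720/4 = 180

180


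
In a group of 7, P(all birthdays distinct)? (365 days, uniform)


P(all different) = Π(365-i)/365 for i=0..6
= (365/365)×(364/365)×...×(359/365)
= 0.943764

P ≈ 0.9438 ≈ 94.38%


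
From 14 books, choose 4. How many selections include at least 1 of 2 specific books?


Complement: C(14,4) - C(12,4) = 1001 - 495 = 506

506


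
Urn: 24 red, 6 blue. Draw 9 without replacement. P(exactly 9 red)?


Hypergeometric: C(24,9)×C(6,0)/C(30,9)
= 1307504×1/14307150 = 2584/28275

P(X=9) = 2584/28275 ≈ 9.14%


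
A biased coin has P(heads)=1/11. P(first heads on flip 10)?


Geometric: P(X=10) = (1-p)^(k-1)×p = (10/11)^9×1/11 = 1000000000/25937424601

P(X=10) = 1000000000/25937424601 ≈ 3.86%


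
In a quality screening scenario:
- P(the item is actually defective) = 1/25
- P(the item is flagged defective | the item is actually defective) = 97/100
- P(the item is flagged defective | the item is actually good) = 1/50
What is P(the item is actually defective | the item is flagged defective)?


Using Bayes' theorem:
P(A|B) = P(B|A)·P(A) / P(B)

P(the item is flagged defective) = 97/100 × 1/25 + 1/50 × 24/25
= 97/2500 + 12/625 = 29/500

P(the item is actually defective|the item is flagged defective) = (97/2500) / (29/500) = 97/145

P(the item is actually defective|the item is flagged defective) = 97/145 ≈ 66.90%


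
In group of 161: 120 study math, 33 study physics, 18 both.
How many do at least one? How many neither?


|A∪B| = 120+33-18 = 135
Neither = 161-135 = 26

At least one: 135; Neither: 26


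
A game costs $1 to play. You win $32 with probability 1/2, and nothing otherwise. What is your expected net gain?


E[gain] = (32-1)×1/2 + (-1)×1/2
= 31/2 - 1/2 = 15

Expected net gain = $15 ≈ $15.00


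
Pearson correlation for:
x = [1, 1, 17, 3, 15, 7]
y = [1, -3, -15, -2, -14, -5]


n=6, Σx=44, Σy=-38, Σxy=-508, Σx²=574, Σy²=460
r = (6×(-508) - 44×(-38))/√((6×574 - 44²)(6×460 - (-38)²))
= -1376/√(1508×1316) = -1376/√1984528 ≈ -1376/1408.7328 ≈ -0.9768

r ≈ -0.9768


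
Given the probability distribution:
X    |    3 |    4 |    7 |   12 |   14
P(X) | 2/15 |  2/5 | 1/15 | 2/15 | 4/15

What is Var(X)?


E[X] = 39/5
E[X²] = 247/3
Var(X) = E[X²] - (E[X])² = 247/3 - 1521/25 = 1612/75

Var(X) = 1612/75 ≈ 21.4933


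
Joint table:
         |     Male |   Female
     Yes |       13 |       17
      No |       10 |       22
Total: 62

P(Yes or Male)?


P(Yes∨Male) = P(Yes) + P(Male) - P(Yes∧Male)
= (30 + 23 - 13)/62 = 40/62 = 20/31

P = 20/31 ≈ 64.52%


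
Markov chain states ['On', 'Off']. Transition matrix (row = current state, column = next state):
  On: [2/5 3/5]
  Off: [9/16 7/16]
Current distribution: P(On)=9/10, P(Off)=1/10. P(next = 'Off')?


P(next=Off) = Σᵢ P(now=i)×P(i→Off)
= 9/10×3/5 + 1/10×7/16
= 27/50 + 7/160 = 467/800

P = 467/800 ≈ 0.5837


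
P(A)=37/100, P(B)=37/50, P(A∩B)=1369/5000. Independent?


P(A)×P(B) = 1369/5000
P(A∩B) = 1369/5000
Equal ✓ → Independent

Yes, independent


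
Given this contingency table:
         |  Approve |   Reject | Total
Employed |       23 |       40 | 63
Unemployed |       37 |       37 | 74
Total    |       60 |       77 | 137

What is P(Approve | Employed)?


P(Approve | Employed) = 23/(23+40) = 23/63

P(Approve|Employed) = 23/63 ≈ 36.51%


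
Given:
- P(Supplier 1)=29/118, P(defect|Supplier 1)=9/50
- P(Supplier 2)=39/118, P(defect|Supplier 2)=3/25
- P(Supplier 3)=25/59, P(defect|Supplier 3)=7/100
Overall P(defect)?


P(B) = Σ P(B|Aᵢ)×P(Aᵢ)
  9/50×29/118 = 261/5900
  3/25×39/118 = 117/2950
  7/100×25/59 = 7/236
Sum = 67/590

P(defect) = 67/590 ≈ 11.36%


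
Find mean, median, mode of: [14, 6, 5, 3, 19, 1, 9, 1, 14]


Sorted: [1, 1, 3, 5, 6, 9, 14, 14, 19]
Mean = 72/9 = 8
Median = 6
Freq: {14: 2, 6: 1, 5: 1, 3: 1, 19: 1, 1: 2, 9: 1}
Mode: [1, 14]

Mean=8, Median=6, Mode=[1, 14]


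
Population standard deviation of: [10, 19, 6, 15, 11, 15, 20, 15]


Mean = 111/8
  (10-111/8)²=961/64
  (19-111/8)²=1681/64
  (6-111/8)²=3969/64
  (15-111/8)²=81/64
  (11-111/8)²=529/64
  (15-111/8)²=81/64
  (20-111/8)²=2401/64
  (15-111/8)²=81/64
Σ(x-μ)² = 1223/8
σ² = (1223/8)/8 = 1223/64

σ = √(1223/64) ≈ 4.3714


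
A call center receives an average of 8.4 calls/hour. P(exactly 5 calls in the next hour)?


Poisson(λ=8.4): P(X=5) = e^(-λ)×λ^k/k!
= e^(-8.4) × 8.4^5 / 5!
≈ 0.0002248673242 × 41821.19424 / 120 ≈ 0.078369

P(X=5) ≈ 0.078369 ≈ 7.84%


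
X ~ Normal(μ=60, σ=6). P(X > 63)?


z = (63-60)/6 = 0.5
P(X > 63) = 1 - P(Z ≤ 0.5) = 1 - 0.6915 = 0.3085

P(X > 63) ≈ 0.3085


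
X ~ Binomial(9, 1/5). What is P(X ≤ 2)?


P(X ≤ 2) = Σ P(X=i) for i=0..2
P(X=0) = 262144/1953125
P(X=1) = 589824/1953125
P(X=2) = 589824/1953125
Sum = 1441792/1953125

P(X ≤ 2) = 1441792/1953125 ≈ 73.82%


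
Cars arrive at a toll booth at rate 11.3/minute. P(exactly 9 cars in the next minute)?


Poisson(λ=11.3): P(X=9) = e^(-λ)×λ^k/k!
= e^(-11.3) × 11.3^9 / 9!
≈ 1.237292426e-05 × 3004041937.98 / 362880 ≈ 0.102427

P(X=9) ≈ 0.102427 ≈ 10.24%


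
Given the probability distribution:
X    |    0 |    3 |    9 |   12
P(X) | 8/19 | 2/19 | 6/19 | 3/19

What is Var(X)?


E[X] = 96/19
E[X²] = 936/19
Var(X) = E[X²] - (E[X])² = 936/19 - 9216/361 = 8568/361

Var(X) = 8568/361 ≈ 23.7341


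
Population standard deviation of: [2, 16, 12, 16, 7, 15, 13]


Mean = 81/7
  (2-81/7)²=4489/49
  (16-81/7)²=961/49
  (12-81/7)²=9/49
  (16-81/7)²=961/49
  (7-81/7)²=1024/49
  (15-81/7)²=576/49
  (13-81/7)²=100/49
Σ(x-μ)² = 1160/7
σ² = (1160/7)/7 = 1160/49

σ = √(1160/49) ≈ 4.8655


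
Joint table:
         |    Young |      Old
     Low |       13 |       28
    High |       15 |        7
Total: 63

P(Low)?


P(Low) = (13+28)/63 = 41/63

P(Low) = 41/63 ≈ 65.08%


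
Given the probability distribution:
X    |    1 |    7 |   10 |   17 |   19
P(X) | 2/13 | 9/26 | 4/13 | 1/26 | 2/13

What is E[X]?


E[X] = Σ x·P(X=x)
= (1)×(2/13) + (7)×(9/26) + (10)×(4/13) + (17)×(1/26) + (19)×(2/13)
= 120/13

E[X] = 120/13


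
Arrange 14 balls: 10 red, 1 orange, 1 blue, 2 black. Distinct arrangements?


14!/(10!×1!×1!×2!) = 12012

12012


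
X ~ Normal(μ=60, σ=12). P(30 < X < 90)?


z₁=(30-60)/12=-2.5, z₂=(90-60)/12=2.5
P = Φ(2.5) - Φ(-2.5) = 0.993790 - 0.006210 = 0.987580 ≈ 0.9876

P(30 < X < 90) ≈ 0.9876


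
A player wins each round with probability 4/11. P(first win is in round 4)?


Geometric: P(X=4) = (1-p)^(k-1)×p = (7/11)^3×4/11 = 1372/14641

P(X=4) = 1372/14641 ≈ 9.37%


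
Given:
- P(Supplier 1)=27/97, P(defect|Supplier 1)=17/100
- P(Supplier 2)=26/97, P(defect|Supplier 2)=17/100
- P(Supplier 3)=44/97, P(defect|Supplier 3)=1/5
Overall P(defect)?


P(B) = Σ P(B|Aᵢ)×P(Aᵢ)
  17/100×27/97 = 459/9700
  17/100×26/97 = 221/4850
  1/5×44/97 = 44/485
Sum = 1781/9700

P(defect) = 1781/9700 ≈ 18.36%


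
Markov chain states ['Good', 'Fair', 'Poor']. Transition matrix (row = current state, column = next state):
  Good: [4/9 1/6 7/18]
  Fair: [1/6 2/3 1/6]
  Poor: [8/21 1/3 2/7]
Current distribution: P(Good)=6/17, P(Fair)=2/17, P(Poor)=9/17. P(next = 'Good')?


P(next=Good) = Σᵢ P(now=i)×P(i→Good)
= 6/17×4/9 + 2/17×1/6 + 9/17×8/21
= 8/51 + 1/51 + 24/119 = 45/119

P = 45/119 ≈ 0.3782


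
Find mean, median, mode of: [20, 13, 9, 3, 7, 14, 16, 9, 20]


Sorted: [3, 7, 9, 9, 13, 14, 16, 20, 20]
Mean = 111/9 = 37/3
Median = 13
Freq: {20: 2, 13: 1, 9: 2, 3: 1, 7: 1, 14: 1, 16: 1}
Mode: [9, 20]

Mean=37/3, Median=13, Mode=[9, 20]


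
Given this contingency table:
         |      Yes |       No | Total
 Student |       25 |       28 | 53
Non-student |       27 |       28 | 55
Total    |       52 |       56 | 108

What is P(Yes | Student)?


P(Yes | Student) = 25/(25+28) = 25/53

P(Yes|Student) = 25/53 ≈ 47.17%


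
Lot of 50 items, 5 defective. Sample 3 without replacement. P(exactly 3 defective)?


Hypergeometric: C(5,3)×C(45,0)/C(50,3)
= 10×1/19600 = 1/1960

P(X=3) = 1/1960 ≈ 0.05%


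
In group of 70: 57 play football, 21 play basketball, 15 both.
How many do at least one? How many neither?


|A∪B| = 57+21-15 = 63
Neither = 70-63 = 7

At least one: 63; Neither: 7


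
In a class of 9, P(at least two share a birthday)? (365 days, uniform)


P(all different) = Π(365-i)/365 for i=0..8
= 0.905376
P(match) = 1 - 0.905376 = 0.094624

P ≈ 0.0946 ≈ 9.46%


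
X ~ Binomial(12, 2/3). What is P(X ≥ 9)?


P(X ≥ 9) = Σ P(X=i) for i=9..12
P(X=9) = 112640/531441
P(X=10) = 22528/177147
P(X=11) = 8192/177147
P(X=12) = 4096/531441
Sum = 69632/177147

P(X ≥ 9) = 69632/177147 ≈ 39.31%


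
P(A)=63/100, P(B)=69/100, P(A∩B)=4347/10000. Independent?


P(A)×P(B) = 4347/10000
P(A∩B) = 4347/10000
Equal ✓ → Independent

Yes, independent


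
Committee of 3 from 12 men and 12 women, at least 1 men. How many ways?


Count by #men:
  1M,2W: C(12,1)×C(12,2)=792
  2M,1W: C(12,2)×C(12,1)=792
  3M,0W: C(12,3)×C(12,0)=220
Total = 1804

1804


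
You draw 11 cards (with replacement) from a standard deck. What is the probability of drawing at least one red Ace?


P(not a red Ace) = 50/52 = 25/26
P(none in 11 draws) = (25/26)^11 = 2384185791015625/3670344486987776
P(≥1 red Ace) = 1 - 2384185791015625/3670344486987776 = 1286158695972151/3670344486987776

P = 1286158695972151/3670344486987776 ≈ 35.04%


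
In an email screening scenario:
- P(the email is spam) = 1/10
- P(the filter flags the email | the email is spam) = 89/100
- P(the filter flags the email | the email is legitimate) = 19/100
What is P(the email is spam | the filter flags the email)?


Using Bayes' theorem:
P(A|B) = P(B|A)·P(A) / P(B)

P(the filter flags the email) = 89/100 × 1/10 + 19/100 × 9/10
= 89/1000 + 171/1000 = 13/50

P(the email is spam|the filter flags the email) = (89/1000) / (13/50) = 89/260

P(the email is spam|the filter flags the email) = 89/260 ≈ 34.23%


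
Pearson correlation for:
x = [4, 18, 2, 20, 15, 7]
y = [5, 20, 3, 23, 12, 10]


n=6, Σx=66, Σy=73, Σxy=1096, Σx²=1018, Σy²=1207
r = (6×1096 - 66×73)/√((6×1018 - 66²)(6×1207 - 73²))
= 1758/√(1752×1913) = 1758/√3351576 ≈ 1758/1830.7310 ≈ 0.9603

r ≈ 0.9603


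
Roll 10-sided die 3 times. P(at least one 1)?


P(no 1)^3 = (9/10)^3 = 729/1000
P(≥1) = 1 - 729/1000 = 271/1000

P = 271/1000 ≈ 27.10%


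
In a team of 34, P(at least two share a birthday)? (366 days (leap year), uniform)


P(all different) = Π(366-i)/366 for i=0..33
= 0.205601
P(match) = 1 - 0.205601 = 0.794399

P ≈ 0.7944 ≈ 79.44%


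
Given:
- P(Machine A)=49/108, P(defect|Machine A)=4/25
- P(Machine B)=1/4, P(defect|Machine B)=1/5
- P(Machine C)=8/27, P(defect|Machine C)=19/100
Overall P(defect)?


P(B) = Σ P(B|Aᵢ)×P(Aᵢ)
  4/25×49/108 = 49/675
  1/5×1/4 = 1/20
  19/100×8/27 = 38/675
Sum = 161/900

P(defect) = 161/900 ≈ 17.89%


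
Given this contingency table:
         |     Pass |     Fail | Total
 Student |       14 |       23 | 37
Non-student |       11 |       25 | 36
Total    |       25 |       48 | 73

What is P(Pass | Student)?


P(Pass | Student) = 14/(14+23) = 14/37

P(Pass|Student) = 14/37 ≈ 37.84%


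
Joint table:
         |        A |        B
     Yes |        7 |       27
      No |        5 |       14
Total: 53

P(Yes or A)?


P(Yes∨A) = P(Yes) + P(A) - P(Yes∧A)
= (34 + 12 - 7)/53 = 39/53

P = 39/53 ≈ 73.58%


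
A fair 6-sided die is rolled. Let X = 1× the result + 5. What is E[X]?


E[die] = (1+6)/2 = 7/2
E[X] = 1×7/2 + 5 = 17/2

E[X] = 17/2


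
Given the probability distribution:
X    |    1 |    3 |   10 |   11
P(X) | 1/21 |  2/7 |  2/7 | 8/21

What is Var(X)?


E[X] = 167/21
E[X²] = 541/7
Var(X) = E[X²] - (E[X])² = 541/7 - 27889/441 = 6194/441

Var(X) = 6194/441 ≈ 14.0454


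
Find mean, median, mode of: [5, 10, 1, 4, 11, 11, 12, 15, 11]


Sorted: [1, 4, 5, 10, 11, 11, 11, 12, 15]
Mean = 80/9
Median = 11
Freq: {5: 1, 10: 1, 1: 1, 4: 1, 11: 3, 12: 1, 15: 1}
Mode: [11]

Mean=80/9, Median=11, Mode=11


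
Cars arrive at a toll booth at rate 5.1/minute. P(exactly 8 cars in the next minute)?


Poisson(λ=5.1): P(X=8) = e^(-λ)×λ^k/k!
= e^(-5.1) × 5.1^8 / 8!
≈ 0.006096746566 × 457679.445704 / 40320 ≈ 0.069205

P(X=8) ≈ 0.069205 ≈ 6.92%


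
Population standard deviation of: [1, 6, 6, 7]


Mean = 20/4 = 5
  (1-5)²=16
  (6-5)²=1
  (6-5)²=1
  (7-5)²=4
Σ(x-μ)² = 22
σ² = 22/4 = 11/2

σ = √(11/2) ≈ 2.3452


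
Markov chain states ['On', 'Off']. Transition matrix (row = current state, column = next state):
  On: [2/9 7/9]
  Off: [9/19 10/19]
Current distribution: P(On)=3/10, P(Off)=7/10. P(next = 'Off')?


P(next=Off) = Σᵢ P(now=i)×P(i→Off)
= 3/10×7/9 + 7/10×10/19
= 7/30 + 7/19 = 343/570

P = 343/570 ≈ 0.6018


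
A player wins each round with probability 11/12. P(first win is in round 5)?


Geometric: P(X=5) = (1-p)^(k-1)×p = (1/12)^4×11/12 = 11/248832

P(X=5) = 11/248832 ≈ 0.00%


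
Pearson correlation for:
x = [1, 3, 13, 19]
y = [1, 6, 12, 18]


n=4, Σx=36, Σy=37, Σxy=517, Σx²=540, Σy²=505
r = (4×517 - 36×37)/√((4×540 - 36²)(4×505 - 37²))
= 736/√(864×651) = 736/√562464 ≈ 736/749.9760 ≈ 0.9814

r ≈ 0.9814


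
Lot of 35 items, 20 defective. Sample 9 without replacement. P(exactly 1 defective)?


Hypergeometric: C(20,1)×C(15,8)/C(35,9)
= 20×6435/70607460 = 195/106981

P(X=1) = 195/106981 ≈ 0.18%


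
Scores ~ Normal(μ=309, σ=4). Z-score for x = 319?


z = (x - μ)/σ = (319 - 309)/4 = 2.5

z = 2.5


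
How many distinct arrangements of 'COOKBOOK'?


Letters: 8, freq: {'C': 1, 'O': 4, 'K': 2, 'B': 1}
8!/(1!×4!×2!×1!) = 40320/48 = 840

840


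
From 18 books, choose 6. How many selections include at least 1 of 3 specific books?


Complement: C(18,6) - C(15,6) = 18564 - 5005 = 13559

13559


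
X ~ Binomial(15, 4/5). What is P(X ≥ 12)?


P(X ≥ 12) = Σ P(X=i) for i=12..15
P(X=12) = 1526726656/6103515625
P(X=13) = 1409286144/6103515625
P(X=14) = 805306368/6103515625
P(X=15) = 1073741824/30517578125
Sum = 19780337664/30517578125

P(X ≥ 12) = 19780337664/30517578125 ≈ 64.82%


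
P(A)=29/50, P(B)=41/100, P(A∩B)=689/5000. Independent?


P(A)×P(B) = 1189/5000
P(A∩B) = 689/5000
Not equal → NOT independent

No, not independent


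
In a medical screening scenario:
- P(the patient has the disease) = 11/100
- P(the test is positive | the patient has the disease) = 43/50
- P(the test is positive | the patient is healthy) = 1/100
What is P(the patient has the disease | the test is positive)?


Using Bayes' theorem:
P(A|B) = P(B|A)·P(A) / P(B)

P(the test is positive) = 43/50 × 11/100 + 1/100 × 89/100
= 473/5000 + 89/10000 = 207/2000

P(the patient has the disease|the test is positive) = (473/5000) / (207/2000) = 946/1035

P(the patient has the disease|the test is positive) = 946/1035 ≈ 91.40%


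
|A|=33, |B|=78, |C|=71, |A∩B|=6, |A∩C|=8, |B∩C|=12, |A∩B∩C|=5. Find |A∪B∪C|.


|A∪B∪C| = 33+78+71-6-8-12+5 = 161

|A∪B∪C| = 161


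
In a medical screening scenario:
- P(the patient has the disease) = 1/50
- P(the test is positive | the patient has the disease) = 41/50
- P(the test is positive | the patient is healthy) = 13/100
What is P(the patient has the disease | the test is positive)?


Using Bayes' theorem:
P(A|B) = P(B|A)·P(A) / P(B)

P(the test is positive) = 41/50 × 1/50 + 13/100 × 49/50
= 41/2500 + 637/5000 = 719/5000

P(the patient has the disease|the test is positive) = (41/2500) / (719/5000) = 82/719

P(the patient has the disease|the test is positive) = 82/719 ≈ 11.40%


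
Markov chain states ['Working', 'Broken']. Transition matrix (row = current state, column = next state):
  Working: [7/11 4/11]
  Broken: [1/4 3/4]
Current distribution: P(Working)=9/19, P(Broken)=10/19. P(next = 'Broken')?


P(next=Broken) = Σᵢ P(now=i)×P(i→Broken)
= 9/19×4/11 + 10/19×3/4
= 36/209 + 15/38 = 237/418

P = 237/418 ≈ 0.5670


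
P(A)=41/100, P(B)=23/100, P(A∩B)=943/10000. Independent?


P(A)×P(B) = 943/10000
P(A∩B) = 943/10000
Equal ✓ → Independent

Yes, independent


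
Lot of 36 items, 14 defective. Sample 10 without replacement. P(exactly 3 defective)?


Hypergeometric: C(14,3)×C(22,7)/C(36,10)
= 364×170544/254186856 = 1976/8091

P(X=3) = 1976/8091 ≈ 24.42%


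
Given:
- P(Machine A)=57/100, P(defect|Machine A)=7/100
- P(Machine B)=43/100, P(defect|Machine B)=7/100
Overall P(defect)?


P(B) = Σ P(B|Aᵢ)×P(Aᵢ)
  7/100×57/100 = 399/10000
  7/100×43/100 = 301/10000
Sum = 7/100

P(defect) = 7/100 ≈ 7.00%


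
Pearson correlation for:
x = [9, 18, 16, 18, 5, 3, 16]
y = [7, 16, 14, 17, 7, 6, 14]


n=7, Σx=85, Σy=81, Σxy=1158, Σx²=1275, Σy²=1071
r = (7×1158 - 85×81)/√((7×1275 - 85²)(7×1071 - 81²))
= 1221/√(1700×936) = 1221/√1591200 ≈ 1221/1261.4278 ≈ 0.9680

r ≈ 0.9680


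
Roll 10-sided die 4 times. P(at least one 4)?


P(no 4)^4 = (9/10)^4 = 6561/10000
P(≥1) = 1 - 6561/10000 = 3439/10000

P = 3439/10000 ≈ 34.39%


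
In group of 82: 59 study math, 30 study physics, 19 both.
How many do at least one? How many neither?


|A∪B| = 59+30-19 = 70
Neither = 82-70 = 12

At least one: 70; Neither: 12


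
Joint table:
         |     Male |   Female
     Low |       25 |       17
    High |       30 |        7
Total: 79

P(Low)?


P(Low) = (25+17)/79 = 42/79

P(Low) = 42/79 ≈ 53.16%


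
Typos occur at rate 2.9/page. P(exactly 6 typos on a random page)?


Poisson(λ=2.9): P(X=6) = e^(-λ)×λ^k/k!
= e^(-2.9) × 2.9^6 / 6!
≈ 0.05502322006 × 594.823321 / 720 ≈ 0.045457

P(X=6) ≈ 0.045457 ≈ 4.55%


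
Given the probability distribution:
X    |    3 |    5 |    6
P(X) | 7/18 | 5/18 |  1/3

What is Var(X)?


E[X] = 41/9
E[X²] = 202/9
Var(X) = E[X²] - (E[X])² = 202/9 - 1681/81 = 137/81

Var(X) = 137/81 ≈ 1.6914


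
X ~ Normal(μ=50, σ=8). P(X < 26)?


z = (26-50)/8 = -3.0
P(Z < -3.0) = 0.0013

P(X < 26) ≈ 0.0013


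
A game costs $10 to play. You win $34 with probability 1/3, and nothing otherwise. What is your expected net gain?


E[gain] = (34-10)×1/3 + (-10)×2/3
= 8 - 20/3 = 4/3

Expected net gain = $4/3 ≈ $1.33


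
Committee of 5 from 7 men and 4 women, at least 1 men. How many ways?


Count by #men:
  1M,4W: C(7,1)×C(4,4)=7
  2M,3W: C(7,2)×C(4,3)=84
  3M,2W: C(7,3)×C(4,2)=210
  4M,1W: C(7,4)×C(4,1)=140
  5M,0W: C(7,5)×C(4,0)=21
Total = 462

462


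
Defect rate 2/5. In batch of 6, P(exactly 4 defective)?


Binomial: P(X=4) = C(6,4)×p^4×(1-p)^2
= 15 × 16/625 × 9/25 = 432/3125

P(X=4) = 432/3125 ≈ 13.82%


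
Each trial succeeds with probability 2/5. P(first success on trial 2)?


Geometric: P(X=2) = (1-p)^(k-1)×p = (3/5)^1×2/5 = 6/25

P(X=2) = 6/25 ≈ 24.00%


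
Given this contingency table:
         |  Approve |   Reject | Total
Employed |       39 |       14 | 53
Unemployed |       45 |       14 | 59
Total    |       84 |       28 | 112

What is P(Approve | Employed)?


P(Approve | Employed) = 39/(39+14) = 39/53

P(Approve|Employed) = 39/53 ≈ 73.58%


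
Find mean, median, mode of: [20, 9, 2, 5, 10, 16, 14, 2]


Sorted: [2, 2, 5, 9, 10, 14, 16, 20]
Mean = 78/8 = 39/4
Median = 19/2
Freq: {20: 1, 9: 1, 2: 2, 5: 1, 10: 1, 16: 1, 14: 1}
Mode: [2]

Mean=39/4, Median=19/2, Mode=2


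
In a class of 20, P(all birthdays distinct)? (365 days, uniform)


P(all different) = Π(365-i)/365 for i=0..19
= (365/365)×(364/365)×...×(346/365)
= 0.588562

P ≈ 0.5886 ≈ 58.86%


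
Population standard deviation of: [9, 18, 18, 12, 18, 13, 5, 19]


Mean = 112/8 = 14
  (9-14)²=25
  (18-14)²=16
  (18-14)²=16
  (12-14)²=4
  (18-14)²=16
  (13-14)²=1
  (5-14)²=81
  (19-14)²=25
Σ(x-μ)² = 184
σ² = 184/8 = 23

σ = √(23) ≈ 4.7958


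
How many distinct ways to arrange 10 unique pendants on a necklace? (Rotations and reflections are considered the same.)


Free circular arrangements: rotations and reflections both identified.
(n-1)!/2 = 9!/2 = 362880/2 = 181440

181440


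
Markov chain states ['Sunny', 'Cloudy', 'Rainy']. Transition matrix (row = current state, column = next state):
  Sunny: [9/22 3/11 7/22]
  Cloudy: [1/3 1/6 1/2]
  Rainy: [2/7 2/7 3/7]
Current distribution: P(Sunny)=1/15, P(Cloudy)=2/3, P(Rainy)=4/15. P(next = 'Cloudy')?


P(next=Cloudy) = Σᵢ P(now=i)×P(i→Cloudy)
= 1/15×3/11 + 2/3×1/6 + 4/15×2/7
= 1/55 + 1/9 + 8/105 = 712/3465

P = 712/3465 ≈ 0.2055


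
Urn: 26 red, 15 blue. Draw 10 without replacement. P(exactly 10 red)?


Hypergeometric: C(26,10)×C(15,0)/C(41,10)
= 5311735×1/1121099408 = 115/24272

P(X=10) = 115/24272 ≈ 0.47%


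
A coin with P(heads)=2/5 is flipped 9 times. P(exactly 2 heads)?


Binomial: P(X=2) = C(9,2)×p^2×(1-p)^7
= 36 × 4/25 × 2187/78125 = 314928/1953125

P(X=2) = 314928/1953125 ≈ 16.12%


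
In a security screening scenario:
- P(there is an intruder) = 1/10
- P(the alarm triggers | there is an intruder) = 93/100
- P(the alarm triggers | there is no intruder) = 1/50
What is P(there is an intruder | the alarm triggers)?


Using Bayes' theorem:
P(A|B) = P(B|A)·P(A) / P(B)

P(the alarm triggers) = 93/100 × 1/10 + 1/50 × 9/10
= 93/1000 + 9/500 = 111/1000

P(there is an intruder|the alarm triggers) = (93/1000) / (111/1000) = 31/37

P(there is an intruder|the alarm triggers) = 31/37 ≈ 83.78%


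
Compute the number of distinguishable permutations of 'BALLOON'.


Letters: 7, freq: {'B': 1, 'A': 1, 'L': 2, 'O': 2, 'N': 1}
7!/(1!×1!×2!×2!×1!) = 5040/4 = 1260

1260


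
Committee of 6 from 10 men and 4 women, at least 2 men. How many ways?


Count by #men:
  2M,4W: C(10,2)×C(4,4)=45
  3M,3W: C(10,3)×C(4,3)=480
  4M,2W: C(10,4)×C(4,2)=1260
  5M,1W: C(10,5)×C(4,1)=1008
  6M,0W: C(10,6)×C(4,0)=210
Total = 3003

3003


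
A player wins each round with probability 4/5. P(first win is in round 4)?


Geometric: P(X=4) = (1-p)^(k-1)×p = (1/5)^3×4/5 = 4/625

P(X=4) = 4/625 ≈ 0.64%


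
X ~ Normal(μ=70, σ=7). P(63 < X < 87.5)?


z₁=(63-70)/7=-1.0, z₂=(87.5-70)/7=2.5
P = Φ(2.5) - Φ(-1.0) = 0.993790 - 0.158655 = 0.835135 ≈ 0.8351

P(63 < X < 87.5) ≈ 0.8351


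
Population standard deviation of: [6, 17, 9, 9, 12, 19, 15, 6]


Mean = 93/8
  (6-93/8)²=2025/64
  (17-93/8)²=1849/64
  (9-93/8)²=441/64
  (9-93/8)²=441/64
  (12-93/8)²=9/64
  (19-93/8)²=3481/64
  (15-93/8)²=729/64
  (6-93/8)²=2025/64
Σ(x-μ)² = 1375/8
σ² = (1375/8)/8 = 1375/64

σ = √(1375/64) ≈ 4.6351


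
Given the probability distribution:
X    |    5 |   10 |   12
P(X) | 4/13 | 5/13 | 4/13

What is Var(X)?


E[X] = 118/13
E[X²] = 1176/13
Var(X) = E[X²] - (E[X])² = 1176/13 - 13924/169 = 1364/169

Var(X) = 1364/169 ≈ 8.0710


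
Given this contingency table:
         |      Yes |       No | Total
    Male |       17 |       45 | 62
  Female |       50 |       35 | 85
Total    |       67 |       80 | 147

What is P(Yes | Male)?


P(Yes | Male) = 17/(17+45) = 17/62

P(Yes|Male) = 17/62 ≈ 27.42%


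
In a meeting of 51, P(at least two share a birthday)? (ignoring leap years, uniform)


P(all different) = Π(365-i)/365 for i=0..50
= 0.025568
P(match) = 1 - 0.025568 = 0.974432

P ≈ 0.9744 ≈ 97.44%


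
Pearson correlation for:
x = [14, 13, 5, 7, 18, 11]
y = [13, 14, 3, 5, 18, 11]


n=6, Σx=68, Σy=64, Σxy=859, Σx²=884, Σy²=844
r = (6×859 - 68×64)/√((6×884 - 68²)(6×844 - 64²))
= 802/√(680×968) = 802/√658240 ≈ 802/811.3199 ≈ 0.9885

r ≈ 0.9885


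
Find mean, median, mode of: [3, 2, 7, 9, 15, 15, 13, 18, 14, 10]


Sorted: [2, 3, 7, 9, 10, 13, 14, 15, 15, 18]
Mean = 106/10 = 53/5
Median = 23/2
Freq: {3: 1, 2: 1, 7: 1, 9: 1, 15: 2, 13: 1, 18: 1, 14: 1, 10: 1}
Mode: [15]

Mean=53/5, Median=23/2, Mode=15


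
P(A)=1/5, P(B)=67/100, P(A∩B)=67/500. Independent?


P(A)×P(B) = 67/500
P(A∩B) = 67/500
Equal ✓ → Independent

Yes, independent


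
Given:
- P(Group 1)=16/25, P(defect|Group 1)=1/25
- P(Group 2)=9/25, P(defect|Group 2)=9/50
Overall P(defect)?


P(B) = Σ P(B|Aᵢ)×P(Aᵢ)
  1/25×16/25 = 16/625
  9/50×9/25 = 81/1250
Sum = 113/1250

P(defect) = 113/1250 ≈ 9.04%


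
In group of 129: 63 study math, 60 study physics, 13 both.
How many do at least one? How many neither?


|A∪B| = 63+60-13 = 110
Neither = 129-110 = 19

At least one: 110; Neither: 19


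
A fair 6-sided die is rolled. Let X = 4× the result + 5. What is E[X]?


E[die] = (1+6)/2 = 7/2
E[X] = 4×7/2 + 5 = 19

E[X] = 19


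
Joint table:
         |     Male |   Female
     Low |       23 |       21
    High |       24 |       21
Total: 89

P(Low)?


P(Low) = (23+21)/89 = 44/89

P(Low) = 44/89 ≈ 49.44%


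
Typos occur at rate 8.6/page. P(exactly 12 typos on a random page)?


Poisson(λ=8.6): P(X=12) = e^(-λ)×λ^k/k!
= e^(-8.6) × 8.6^12 / 12!
≈ 0.0001841057937 × 163674647746 / 479001600 ≈ 0.062909

P(X=12) ≈ 0.062909 ≈ 6.29%


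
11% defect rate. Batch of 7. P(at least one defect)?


P(all good) = (89/100)^7 = 44231334895529/100000000000000
P(≥1 defect) = 55768665104471/100000000000000

P = 55768665104471/100000000000000 ≈ 55.77%


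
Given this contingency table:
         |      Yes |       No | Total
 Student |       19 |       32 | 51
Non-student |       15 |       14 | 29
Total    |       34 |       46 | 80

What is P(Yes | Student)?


P(Yes | Student) = 19/(19+32) = 19/51

P(Yes|Student) = 19/51 ≈ 37.25%


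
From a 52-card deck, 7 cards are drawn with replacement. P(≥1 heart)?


P(not a heart) = 39/52 = 3/4
P(none in 7 draws) = (3/4)^7 = 2187/16384
P(≥1 heart) = 1 - 2187/16384 = 14197/16384

P = 14197/16384 ≈ 86.65%


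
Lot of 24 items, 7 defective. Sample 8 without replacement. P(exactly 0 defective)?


Hypergeometric: C(7,0)×C(17,8)/C(24,8)
= 1×24310/735471 = 130/3933

P(X=0) = 130/3933 ≈ 3.31%


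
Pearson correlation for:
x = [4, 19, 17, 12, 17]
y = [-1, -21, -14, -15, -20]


n=5, Σx=69, Σy=-71, Σxy=-1161, Σx²=1099, Σy²=1263
r = (5×(-1161) - 69×(-71))/√((5×1099 - 69²)(5×1263 - (-71)²))
= -906/√(734×1274) = -906/√935116 ≈ -906/967.0140 ≈ -0.9369

r ≈ -0.9369


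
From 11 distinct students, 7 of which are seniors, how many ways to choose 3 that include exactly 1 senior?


Choose 1 of the 7 seniors and 2 of the other 4 students:
C(7,1)×C(4,2) = 7×6 = 42

42


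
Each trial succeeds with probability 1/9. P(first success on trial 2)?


Geometric: P(X=2) = (1-p)^(k-1)×p = (8/9)^1×1/9 = 8/81

P(X=2) = 8/81 ≈ 9.88%


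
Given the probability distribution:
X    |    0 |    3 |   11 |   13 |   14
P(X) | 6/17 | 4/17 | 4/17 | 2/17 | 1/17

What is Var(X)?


E[X] = 96/17
E[X²] = 62
Var(X) = E[X²] - (E[X])² = 62 - 9216/289 = 8702/289

Var(X) = 8702/289 ≈ 30.1107


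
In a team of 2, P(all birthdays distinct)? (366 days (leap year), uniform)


P(all different) = Π(366-i)/366 for i=0..1
= (366/366)×(365/366)×...×(365/366)
= 0.997268

P ≈ 0.9973 ≈ 99.73%


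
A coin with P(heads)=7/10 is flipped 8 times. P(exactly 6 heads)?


Binomial: P(X=6) = C(8,6)×p^6×(1-p)^2
= 28 × 117649/1000000 × 9/100 = 7411887/25000000

P(X=6) = 7411887/25000000 ≈ 29.65%


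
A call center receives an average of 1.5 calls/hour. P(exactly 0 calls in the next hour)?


Poisson(λ=1.5): P(X=0) = e^(-λ)×λ^k/k!
= e^(-1.5) × 1.5^0 / 0!
≈ 0.2231301601 × 1 / 1 ≈ 0.223130

P(X=0) ≈ 0.223130 ≈ 22.31%


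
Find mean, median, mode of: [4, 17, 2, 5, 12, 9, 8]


Sorted: [2, 4, 5, 8, 9, 12, 17]
Mean = 57/7
Median = 8
Freq: {4: 1, 17: 1, 2: 1, 5: 1, 12: 1, 9: 1, 8: 1}
Mode: No mode

Mean=57/7, Median=8, Mode=No mode


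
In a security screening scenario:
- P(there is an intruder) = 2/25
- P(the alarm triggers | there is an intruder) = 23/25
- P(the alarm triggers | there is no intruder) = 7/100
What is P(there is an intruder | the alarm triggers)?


Using Bayes' theorem:
P(A|B) = P(B|A)·P(A) / P(B)

P(the alarm triggers) = 23/25 × 2/25 + 7/100 × 23/25
= 46/625 + 161/2500 = 69/500

P(there is an intruder|the alarm triggers) = (46/625) / (69/500) = 8/15

P(there is an intruder|the alarm triggers) = 8/15 ≈ 53.33%


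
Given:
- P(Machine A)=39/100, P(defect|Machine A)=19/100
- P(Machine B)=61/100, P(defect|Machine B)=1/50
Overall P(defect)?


P(B) = Σ P(B|Aᵢ)×P(Aᵢ)
  19/100×39/100 = 741/10000
  1/50×61/100 = 61/5000
Sum = 863/10000

P(defect) = 863/10000 ≈ 8.63%


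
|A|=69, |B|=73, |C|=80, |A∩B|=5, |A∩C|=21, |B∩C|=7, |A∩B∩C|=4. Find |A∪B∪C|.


|A∪B∪C| = 69+73+80-5-21-7+4 = 193

|A∪B∪C| = 193


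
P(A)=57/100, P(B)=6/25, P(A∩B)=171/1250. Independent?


P(A)×P(B) = 171/1250
P(A∩B) = 171/1250
Equal ✓ → Independent

Yes, independent


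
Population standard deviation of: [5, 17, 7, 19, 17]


Mean = 65/5 = 13
  (5-13)²=64
  (17-13)²=16
  (7-13)²=36
  (19-13)²=36
  (17-13)²=16
Σ(x-μ)² = 168
σ² = 168/5

σ = √(168/5) ≈ 5.7966


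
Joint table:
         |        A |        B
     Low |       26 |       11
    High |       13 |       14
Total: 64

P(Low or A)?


P(Low∨A) = P(Low) + P(A) - P(Low∧A)
= (37 + 39 - 26)/64 = 50/64 = 25/32

P = 25/32 ≈ 78.12%


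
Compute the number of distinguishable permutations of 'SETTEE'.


Letters: 6, freq: {'S': 1, 'E': 3, 'T': 2}
6!/(1!×3!×2!) = 720/12 = 60

60


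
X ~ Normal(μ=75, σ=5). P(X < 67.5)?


z = (67.5-75)/5 = -1.5
P(Z < -1.5) = 0.0668

P(X < 67.5) ≈ 0.0668


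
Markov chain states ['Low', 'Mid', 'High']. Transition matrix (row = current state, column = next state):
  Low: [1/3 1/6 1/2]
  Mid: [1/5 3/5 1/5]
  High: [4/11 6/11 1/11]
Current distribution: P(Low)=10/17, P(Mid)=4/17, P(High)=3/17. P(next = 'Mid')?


P(next=Mid) = Σᵢ P(now=i)×P(i→Mid)
= 10/17×1/6 + 4/17×3/5 + 3/17×6/11
= 5/51 + 12/85 + 18/187 = 941/2805

P = 941/2805 ≈ 0.3355


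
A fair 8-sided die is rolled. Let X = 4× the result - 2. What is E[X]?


E[die] = (1+8)/2 = 9/2
E[X] = 4×9/2 - 2 = 16

E[X] = 16


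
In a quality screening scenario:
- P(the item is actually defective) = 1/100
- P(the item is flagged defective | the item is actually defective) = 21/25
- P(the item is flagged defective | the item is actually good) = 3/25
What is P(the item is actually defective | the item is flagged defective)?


Using Bayes' theorem:
P(A|B) = P(B|A)·P(A) / P(B)

P(the item is flagged defective) = 21/25 × 1/100 + 3/25 × 99/100
= 21/2500 + 297/2500 = 159/1250

P(the item is actually defective|the item is flagged defective) = (21/2500) / (159/1250) = 7/106

P(the item is actually defective|the item is flagged defective) = 7/106 ≈ 6.60%


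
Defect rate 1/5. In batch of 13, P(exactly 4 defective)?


Binomial: P(X=4) = C(13,4)×p^4×(1-p)^9
= 715 × 1/625 × 262144/1953125 = 37486592/244140625

P(X=4) = 37486592/244140625 ≈ 15.35%


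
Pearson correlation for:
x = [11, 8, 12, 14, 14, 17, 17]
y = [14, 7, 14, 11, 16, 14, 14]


n=7, Σx=93, Σy=90, Σxy=1232, Σx²=1299, Σy²=1210
r = (7×1232 - 93×90)/√((7×1299 - 93²)(7×1210 - 90²))
= 254/√(444×370) = 254/√164280 ≈ 254/405.3147 ≈ 0.6267

r ≈ 0.6267


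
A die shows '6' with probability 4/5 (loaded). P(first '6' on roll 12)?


Geometric: P(X=12) = (1-p)^(k-1)×p = (1/5)^11×4/5 = 4/244140625

P(X=12) = 4/244140625 ≈ 0.00%


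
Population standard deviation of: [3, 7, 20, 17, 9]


Mean = 56/5
  (3-56/5)²=1681/25
  (7-56/5)²=441/25
  (20-56/5)²=1936/25
  (17-56/5)²=841/25
  (9-56/5)²=121/25
Σ(x-μ)² = 1004/5
σ² = (1004/5)/5 = 1004/25

σ = √(1004/25) ≈ 6.3372


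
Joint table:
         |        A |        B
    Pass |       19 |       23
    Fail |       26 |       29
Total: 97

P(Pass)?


P(Pass) = (19+23)/97 = 42/97

P(Pass) = 42/97 ≈ 43.30%


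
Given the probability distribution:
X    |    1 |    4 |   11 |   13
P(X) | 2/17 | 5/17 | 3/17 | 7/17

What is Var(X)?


E[X] = 146/17
E[X²] = 1628/17
Var(X) = E[X²] - (E[X])² = 1628/17 - 21316/289 = 6360/289

Var(X) = 6360/289 ≈ 22.0069


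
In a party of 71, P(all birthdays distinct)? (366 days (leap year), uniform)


P(all different) = Π(366-i)/366 for i=0..70
= (366/366)×(365/366)×...×(296/366)
= 0.000694

P ≈ 0.0007 ≈ 0.07%


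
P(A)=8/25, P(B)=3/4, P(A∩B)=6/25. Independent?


P(A)×P(B) = 6/25
P(A∩B) = 6/25
Equal ✓ → Independent

Yes, independent


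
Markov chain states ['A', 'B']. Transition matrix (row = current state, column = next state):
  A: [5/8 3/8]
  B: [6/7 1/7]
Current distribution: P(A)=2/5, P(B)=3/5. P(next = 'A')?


P(next=A) = Σᵢ P(now=i)×P(i→A)
= 2/5×5/8 + 3/5×6/7
= 1/4 + 18/35 = 107/140

P = 107/140 ≈ 0.7643


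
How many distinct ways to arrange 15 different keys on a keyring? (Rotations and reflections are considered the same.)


Free circular arrangements: rotations and reflections both identified.
(n-1)!/2 = 14!/2 = 87178291200/2 = 43589145600

43589145600


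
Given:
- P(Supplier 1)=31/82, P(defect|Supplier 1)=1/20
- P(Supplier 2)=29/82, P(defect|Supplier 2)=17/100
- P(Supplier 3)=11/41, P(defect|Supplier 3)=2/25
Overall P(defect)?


P(B) = Σ P(B|Aᵢ)×P(Aᵢ)
  1/20×31/82 = 31/1640
  17/100×29/82 = 493/8200
  2/25×11/41 = 22/1025
Sum = 103/1025

P(defect) = 103/1025 ≈ 10.05%
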